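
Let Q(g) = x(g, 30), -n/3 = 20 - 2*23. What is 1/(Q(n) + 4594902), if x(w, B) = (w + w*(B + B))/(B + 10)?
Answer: 20/91900419 ≈ 2.1763e-7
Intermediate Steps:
n = 78 (n = -3*(20 - 2*23) = -3*(20 - 46) = -3*(-26) = 78)
x(w, B) = (w + 2*B*w)/(10 + B) (x(w, B) = (w + w*(2*B))/(10 + B) = (w + 2*B*w)/(10 + B))
Q(g) = 61*g/40 (Q(g) = g*(1 + 2*30)/(10 + 30) = g*(1 + 60)/40 = g*(1/40)*61 = 61*g/40)
1/(Q(n) + 4594902) = 1/((61/40)*78 + 4594902) = 1/(2379/20 + 4594902) = 1/(91900419/20) = 20/91900419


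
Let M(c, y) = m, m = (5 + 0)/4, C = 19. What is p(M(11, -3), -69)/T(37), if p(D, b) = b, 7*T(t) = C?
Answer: -483/19 ≈ -25.421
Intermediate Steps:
T(t) = 19/7 (T(t) = (⅐)*19 = 19/7)
m = 5/4 (m = 5*(¼) = 5/4 ≈ 1.2500)
M(c, y) = 5/4
p(M(11, -3), -69)/T(37) = -69/19/7 = -69*7/19 = -483/19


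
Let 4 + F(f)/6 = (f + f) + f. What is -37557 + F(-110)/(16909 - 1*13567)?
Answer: -20919583/557 ≈ -37558.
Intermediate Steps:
F(f) = -24 + 18*f (F(f) = -24 + 6*((f + f) + f) = -24 + 6*(2*f + f) = -24 + 6*(3*f) = -24 + 18*f)
-37557 + F(-110)/(16909 - 1*13567) = -37557 + (-24 + 18*(-110))/(16909 - 1*13567) = -37557 + (-24 - 1980)/(16909 - 13567) = -37557 - 2004/3342 = -37557 - 2004*1/3342 = -37557 - 334/557 = -20919583/557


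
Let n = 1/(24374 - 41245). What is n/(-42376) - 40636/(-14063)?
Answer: 29051712469519/10053997250248 ≈ 2.8896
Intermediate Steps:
n = -1/16871 (n = 1/(-16871) = -1/16871 ≈ -5.9273e-5)
n/(-42376) - 40636/(-14063) = -1/16871/(-42376) - 40636/(-14063) = -1/16871*(-1/42376) - 40636*(-1/14063) = 1/714925496 + 40636/14063 = 29051712469519/10053997250248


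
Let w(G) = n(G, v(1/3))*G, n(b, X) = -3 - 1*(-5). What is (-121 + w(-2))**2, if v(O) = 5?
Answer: 15625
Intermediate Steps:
n(b, X) = 2 (n(b, X) = -3 + 5 = 2)
w(G) = 2*G
(-121 + w(-2))**2 = (-121 + 2*(-2))**2 = (-121 - 4)**2 = (-125)**2 = 15625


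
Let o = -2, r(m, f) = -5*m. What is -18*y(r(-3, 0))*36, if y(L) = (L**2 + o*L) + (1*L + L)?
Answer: -145800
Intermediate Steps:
y(L) = L**2 (y(L) = (L**2 - 2*L) + (1*L + L) = (L**2 - 2*L) + (L + L) = (L**2 - 2*L) + 2*L = L**2)
-18*y(r(-3, 0))*36 = -18*(-5*(-3))**2*36 = -18*15**2*36 = -18*225*36 = -4050*36 = -145800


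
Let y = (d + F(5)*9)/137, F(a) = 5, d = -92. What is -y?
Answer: 47/137 ≈ 0.34307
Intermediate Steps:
y = -47/137 (y = (-92 + 5*9)/137 = (-92 + 45)/137 = (1/137)*(-47) = -47/137 ≈ -0.34307)
-y = -1*(-47/137) = 47/137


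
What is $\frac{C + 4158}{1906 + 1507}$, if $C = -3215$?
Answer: $\frac{943}{3413} \approx 0.2763$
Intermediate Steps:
$\frac{C + 4158}{1906 + 1507} = \frac{-3215 + 4158}{1906 + 1507} = \frac{943}{3413}$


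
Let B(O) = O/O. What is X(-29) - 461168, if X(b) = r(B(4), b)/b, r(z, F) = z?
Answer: -13373873/29 ≈ -4.6117e+5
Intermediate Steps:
B(O) = 1
X(b) = 1/b
X(-29) - 461168 = 1/(-29) - 461168 = -1/29 - 461168 = -13373873/29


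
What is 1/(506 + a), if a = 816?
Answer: 1/1322 ≈ 0.00075643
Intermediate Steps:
1/(506 + a) = 1/(506 + 816) = 1/1322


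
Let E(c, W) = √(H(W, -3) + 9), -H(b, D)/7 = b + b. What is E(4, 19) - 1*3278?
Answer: -3278 + I*√257 ≈ -3278.0 + 16.031*I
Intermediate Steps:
H(b, D) = -14*b (H(b, D) = -7*(b + b) = -14*b)
E(c, W) = √(9 - 14*W) (E(c, W) = √(-14*W + 9) = √(9 - 14*W))
E(4, 19) - 1*3278 = √(9 - 14*19) - 1*3278 = √(9 - 266) - 3278 = √(-257) - 3278 = I*√257 - 3278 = -3278 + I*√257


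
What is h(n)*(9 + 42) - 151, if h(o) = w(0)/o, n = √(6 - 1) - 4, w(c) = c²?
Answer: -151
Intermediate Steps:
n = -4 + √5 (n = √5 - 4 = -4 + √5 ≈ -1.7639)
h(o) = 0 (h(o) = 0²/o = 0/o = 0)
h(n)*(9 + 42) - 151 = 0*(9 + 42) - 151 = 0*51 - 151 = 0 - 151 = -151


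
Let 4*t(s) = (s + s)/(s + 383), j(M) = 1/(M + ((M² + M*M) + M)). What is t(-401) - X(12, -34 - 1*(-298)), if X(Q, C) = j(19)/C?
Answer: 6704717/601920 ≈ 11.139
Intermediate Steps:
j(M) = 1/(2*M + 2*M²) (j(M) = 1/(M + ((M² + M²) + M)) = 1/(M + (2*M² + M)) = 1/(M + (M + 2*M²)) = 1/(2*M + 2*M²))
t(s) = s/(2*(383 + s)) (t(s) = ((s + s)/(s + 383))/4 = ((2*s)/(383 + s))/4 = (2*s/(383 + s))/4 = s/(2*(383 + s)))
X(Q, C) = 1/(760*C) (X(Q, C) = ((½)/(19*(1 + 19)))/C = ((½)*(1/19)/20)/C = ((½)*(1/19)*(1/20))/C = 1/(760*C))
t(-401) - X(12, -34 - 1*(-298)) = (½)*(-401)/(383 - 401) - 1/(760*(-34 - 1*(-298))) = (½)*(-401)/(-18) - 1/(760*(-34 + 298)) = (½)*(-401)*(-1/18) - 1/(760*264) = 401/36 - 1/(760*264) = 401/36 - 1*1/200640 = 401/36 - 1/200640 = 6704717/601920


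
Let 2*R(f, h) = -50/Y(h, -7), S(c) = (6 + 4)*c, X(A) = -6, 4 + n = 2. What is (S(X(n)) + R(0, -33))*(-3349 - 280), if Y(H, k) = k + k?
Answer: 2957635/14 ≈ 2.1126e+5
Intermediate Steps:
Y(H, k) = 2*k
n = -2 (n = -4 + 2 = -2)
S(c) = 10*c
R(f, h) = 25/14 (R(f, h) = (-50/(2*(-7)))/2 = (-50/(-14))/2 = (-50*(-1/14))/2 = (1/2)*(25/7) = 25/14)
(S(X(n)) + R(0, -33))*(-3349 - 280) = (10*(-6) + 25/14)*(-3349 - 280) = (-60 + 25/14)*(-3629) = -815/14*(-3629) = 2957635/14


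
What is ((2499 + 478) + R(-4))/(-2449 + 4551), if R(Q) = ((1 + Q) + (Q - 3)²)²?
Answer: 5093/2102 ≈ 2.4229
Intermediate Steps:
R(Q) = (1 + Q + (-3 + Q)²)² (R(Q) = ((1 + Q) + (-3 + Q)²)² = (1 + Q + (-3 + Q)²)²)
((2499 + 478) + R(-4))/(-2449 + 4551) = ((2499 + 478) + (1 - 4 + (-3 - 4)²)²)/(-2449 + 4551) = (2977 + (1 - 4 + (-7)²)²)/2102 = (2977 + (1 - 4 + 49)²)*(1/2102) = (2977 + 46²)*(1/2102) = (2977 + 2116)*(1/2102) = 5093*(1/2102) = 5093/2102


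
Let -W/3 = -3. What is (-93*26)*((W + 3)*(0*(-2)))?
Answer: 0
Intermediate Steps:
W = 9 (W = -3*(-3) = 9)
(-93*26)*((W + 3)*(0*(-2))) = (-93*26)*((9 + 3)*(0*(-2))) = -29016*0 = -2418*0 = 0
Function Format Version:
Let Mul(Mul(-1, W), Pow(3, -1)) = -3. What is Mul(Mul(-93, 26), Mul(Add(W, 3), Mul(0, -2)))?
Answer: 0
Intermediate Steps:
W = 9 (W = Mul(-3, -3) = 9)
Mul(Mul(-93, 26), Mul(Add(W, 3), Mul(0, -2))) = Mul(Mul(-93, 26), Mul(Add(9, 3), Mul(0, -2))) = Mul(-2418, Mul(12, 0)) = Mul(-2418, 0) = 0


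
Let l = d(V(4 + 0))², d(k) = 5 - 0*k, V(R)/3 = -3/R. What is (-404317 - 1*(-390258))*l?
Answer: -351475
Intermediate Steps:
V(R) = -9/R (V(R) = 3*(-3/R) = -9/R)
d(k) = 5 (d(k) = 5 - 1*0 = 5 + 0 = 5)
l = 25 (l = 5² = 25)
(-404317 - 1*(-390258))*l = (-404317 - 1*(-390258))*25 = (-404317 + 390258)*25 = -14059*25 = -351475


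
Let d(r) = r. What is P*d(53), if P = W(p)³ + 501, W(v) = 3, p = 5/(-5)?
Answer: 27984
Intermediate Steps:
p = -1 (p = 5*(-⅕) = -1)
P = 528 (P = 3³ + 501 = 27 + 501 = 528)
P*d(53) = 528*53 = 27984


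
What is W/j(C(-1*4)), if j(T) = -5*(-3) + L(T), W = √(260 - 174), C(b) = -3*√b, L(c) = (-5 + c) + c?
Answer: √86*(5 + 6*I)/122 ≈ 0.38007 + 0.45608*I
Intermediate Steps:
L(c) = -5 + 2*c
W = √86 ≈ 9.2736
j(T) = 10 + 2*T (j(T) = -5*(-3) + (-5 + 2*T) = 15 + (-5 + 2*T) = 10 + 2*T)
W/j(C(-1*4)) = √86/(10 + 2*(-3*2*I)) = √86/(10 + 2*(-6*I)) = √86/(10 - 12*I) = √86*((10 + 12*I)/244) = √86*(10 + 12*I)/244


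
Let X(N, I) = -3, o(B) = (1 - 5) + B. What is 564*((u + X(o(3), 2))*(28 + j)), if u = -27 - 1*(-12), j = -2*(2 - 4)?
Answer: -324864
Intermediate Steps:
j = 4 (j = -2*(-2) = 4)
o(B) = -4 + B
u = -15 (u = -27 + 12 = -15)
564*((u + X(o(3), 2))*(28 + j)) = 564*((-15 - 3)*(28 + 4)) = 564*(-18*32) = 564*(-576) = -324864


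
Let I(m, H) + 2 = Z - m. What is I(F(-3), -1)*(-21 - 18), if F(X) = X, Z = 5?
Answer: -234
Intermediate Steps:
I(m, H) = 3 - m (I(m, H) = -2 + (5 - m) = 3 - m)
I(F(-3), -1)*(-21 - 18) = (3 - 1*(-3))*(-21 - 18) = (3 + 3)*(-39) = 6*(-39) = -234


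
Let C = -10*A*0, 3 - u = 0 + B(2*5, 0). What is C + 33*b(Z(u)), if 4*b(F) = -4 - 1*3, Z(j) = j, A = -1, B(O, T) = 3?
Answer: -231/4 ≈ -57.750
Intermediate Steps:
u = 0 (u = 3 - (0 + 3) = 3 - 1*3 = 3 - 3 = 0)
C = 0 (C = -(-10)*0 = -10*0 = 0)
b(F) = -7/4 (b(F) = (-4 - 1*3)/4 = (-4 - 3)/4 = (¼)*(-7) = -7/4)
C + 33*b(Z(u)) = 0 + 33*(-7/4) = 0 - 231/4 = -231/4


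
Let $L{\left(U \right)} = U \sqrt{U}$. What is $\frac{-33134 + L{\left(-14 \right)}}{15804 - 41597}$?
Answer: $\frac{33134}{25793} + \frac{14 i \sqrt{14}}{25793} \approx 1.2846 + 0.0020309 i$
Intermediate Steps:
$L{\left(U \right)} = U^{\frac{3}{2}}$
$\frac{-33134 + L{\left(-14 \right)}}{15804 - 41597} = \frac{-33134 + \left(-14\right)^{\frac{3}{2}}}{15804 - 41597} = \frac{-33134 - 14 i \sqrt{14}}{-25793} = \left(-33134 - 14 i \sqrt{14}\right) \left(- \frac{1}{25793}\right) = \frac{33134}{25793} + \frac{14 i \sqrt{14}}{25793}$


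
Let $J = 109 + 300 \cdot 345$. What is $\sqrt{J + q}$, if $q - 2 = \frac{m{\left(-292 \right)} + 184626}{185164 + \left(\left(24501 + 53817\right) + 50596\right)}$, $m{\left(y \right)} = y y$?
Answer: $\frac{\sqrt{2555197708526186}}{157039} \approx 321.89$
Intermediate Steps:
$m{\left(y \right)} = y^{2}$
$J = 103609$ ($J = 109 + 103500 = 103609$)
$q = \frac{449023}{157039}$ ($q = 2 + \frac{\left(-292\right)^{2} + 184626}{185164 + \left(\left(24501 + 53817\right) + 50596\right)} = 2 + \frac{85264 + 184626}{185164 + \left(78318 + 50596\right)} = 2 + \frac{269890}{185164 + 128914} = 2 + \frac{269890}{314078} = 2 + 269890 \cdot \frac{1}{314078} = 2 + \frac{134945}{157039} = \frac{449023}{157039} \approx 2.8593$)
$\sqrt{J + q} = \sqrt{103609 + \frac{449023}{157039}} = \sqrt{\frac{16271102774}{157039}} = \frac{\sqrt{2555197708526186}}{157039}$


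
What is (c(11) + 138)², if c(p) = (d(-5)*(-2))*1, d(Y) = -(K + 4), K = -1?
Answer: 20736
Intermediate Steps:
d(Y) = -3 (d(Y) = -(-1 + 4) = -1*3 = -3)
c(p) = 6 (c(p) = -3*(-2)*1 = 6*1 = 6)
(c(11) + 138)² = (6 + 138)² = 144² = 20736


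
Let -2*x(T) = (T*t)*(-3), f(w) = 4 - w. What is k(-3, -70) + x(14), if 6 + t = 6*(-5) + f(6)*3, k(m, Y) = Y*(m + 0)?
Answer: -672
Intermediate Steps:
k(m, Y) = Y*m
t = -42 (t = -6 + (6*(-5) + (4 - 1*6)*3) = -6 + (-30 + (4 - 6)*3) = -6 + (-30 - 2*3) = -6 + (-30 - 6) = -6 - 36 = -42)
x(T) = -63*T (x(T) = -T*(-42)*(-3)/2 = -(-42*T)*(-3)/2 = -63*T)
k(-3, -70) + x(14) = -70*(-3) - 63*14 = 210 - 882 = -672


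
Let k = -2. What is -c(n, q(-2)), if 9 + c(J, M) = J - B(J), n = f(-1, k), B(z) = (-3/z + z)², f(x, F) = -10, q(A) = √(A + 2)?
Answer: 11309/100 ≈ 113.09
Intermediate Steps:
q(A) = √(2 + A)
B(z) = (z - 3/z)²
n = -10
c(J, M) = -9 + J - (-3 + J²)²/J² (c(J, M) = -9 + (J - (-3 + J²)²/J²) = -9 + J - (-3 + J²)²/J²)
-c(n, q(-2)) = -(-9 - 10 - 1*(-3 + (-10)²)²/(-10)²) = -(-9 - 10 - 1*1/100*(-3 + 100)²) = -(-9 - 10 - 1*1/100*97²) = -(-9 - 10 - 1*1/100*9409) = -(-9 - 10 - 9409/100) = -1*(-11309/100) = 11309/100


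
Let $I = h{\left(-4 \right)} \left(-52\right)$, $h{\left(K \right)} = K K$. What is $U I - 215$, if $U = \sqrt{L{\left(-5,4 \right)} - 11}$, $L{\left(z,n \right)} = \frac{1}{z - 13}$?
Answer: $-215 - \frac{416 i \sqrt{398}}{3} \approx -215.0 - 2766.4 i$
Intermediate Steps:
$L{\left(z,n \right)} = \frac{1}{-13 + z}$
$h{\left(K \right)} = K^{2}$
$I = -832$ ($I = \left(-4\right)^{2} \left(-52\right) = 16 \left(-52\right) = -832$)
$U = \frac{i \sqrt{398}}{6}$ ($U = \sqrt{\frac{1}{-13 - 5} - 11} = \sqrt{\frac{1}{-18} - 11} = \sqrt{- \frac{1}{18} - 11} = \sqrt{- \frac{199}{18}} = \frac{i \sqrt{398}}{6} \approx 3.325 i$)
$U I - 215 = \frac{i \sqrt{398}}{6} \left(-832\right) - 215 = - \frac{416 i \sqrt{398}}{3} - 215 = -215 - \frac{416 i \sqrt{398}}{3}$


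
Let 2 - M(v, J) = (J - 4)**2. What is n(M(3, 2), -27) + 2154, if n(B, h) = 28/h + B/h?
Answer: 58132/27 ≈ 2153.0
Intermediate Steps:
M(v, J) = 2 - (-4 + J)**2 (M(v, J) = 2 - (J - 4)**2 = 2 - (-4 + J)**2)
n(M(3, 2), -27) + 2154 = (28 + (2 - (-4 + 2)**2))/(-27) + 2154 = -(28 + (2 - 1*(-2)**2))/27 + 2154 = -(28 + (2 - 1*4))/27 + 2154 = -(28 + (2 - 4))/27 + 2154 = -(28 - 2)/27 + 2154 = -1/27*26 + 2154 = -26/27 + 2154 = 58132/27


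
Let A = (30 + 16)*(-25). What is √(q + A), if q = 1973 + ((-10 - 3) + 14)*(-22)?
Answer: 3*√89 ≈ 28.302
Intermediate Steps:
q = 1951 (q = 1973 + (-13 + 14)*(-22) = 1973 + 1*(-22) = 1973 - 22 = 1951)
A = -1150 (A = 46*(-25) = -1150)
√(q + A) = √(1951 - 1150) = √801 = 3*√89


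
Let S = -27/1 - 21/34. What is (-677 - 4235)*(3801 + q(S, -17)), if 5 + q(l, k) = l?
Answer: -314675000/17 ≈ -1.8510e+7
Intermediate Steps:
S = -939/34 (S = -27*1 - 21*1/34 = -27 - 21/34 = -939/34 ≈ -27.618)
q(l, k) = -5 + l
(-677 - 4235)*(3801 + q(S, -17)) = (-677 - 4235)*(3801 + (-5 - 939/34)) = -4912*(3801 - 1109/34) = -4912*128125/34 = -314675000/17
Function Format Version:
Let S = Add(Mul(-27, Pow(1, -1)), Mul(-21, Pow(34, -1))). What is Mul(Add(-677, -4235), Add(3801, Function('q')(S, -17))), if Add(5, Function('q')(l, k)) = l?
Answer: Rational(-314675000, 17) ≈ -1.8510e+7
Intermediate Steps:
S = Rational(-939, 34) (S = Add(Mul(-27, 1), Mul(-21, Rational(1, 34))) = Add(-27, Rational(-21, 34)) = Rational(-939, 34) ≈ -27.618)
Function('q')(l, k) = Add(-5, l)
Mul(Add(-677, -4235), Add(3801, Function('q')(S, -17))) = Mul(Add(-677, -4235), Add(3801, Add(-5, Rational(-939, 34)))) = Mul(-4912, Add(3801, Rational(-1109, 34))) = Mul(-4912, Rational(128125, 34)) = Rational(-314675000, 17)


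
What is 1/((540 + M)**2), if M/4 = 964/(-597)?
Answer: 356409/101457538576 ≈ 3.5129e-6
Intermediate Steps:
M = -3856/597 (M = 4*(964/(-597)) = 4*(964*(-1/597)) = 4*(-964/597) = -3856/597 ≈ -6.4590)
1/((540 + M)**2) = 1/((540 - 3856/597)**2) = 1/((318524/597)**2) = 1/(101457538576/356409) = 356409/101457538576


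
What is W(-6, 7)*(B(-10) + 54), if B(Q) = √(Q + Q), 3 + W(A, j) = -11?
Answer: -756 - 28*I*√5 ≈ -756.0 - 62.61*I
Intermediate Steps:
W(A, j) = -14 (W(A, j) = -3 - 11 = -14)
B(Q) = √2*√Q (B(Q) = √(2*Q) = √2*√Q)
W(-6, 7)*(B(-10) + 54) = -14*(√2*√(-10) + 54) = -14*(√2*(I*√10) + 54) = -14*(2*I*√5 + 54) = -14*(54 + 2*I*√5) = -756 - 28*I*√5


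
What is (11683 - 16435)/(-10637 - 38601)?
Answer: 2376/24619 ≈ 0.096511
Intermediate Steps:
(11683 - 16435)/(-10637 - 38601) = -4752/(-49238) = -4752*(-1/49238) = 2376/24619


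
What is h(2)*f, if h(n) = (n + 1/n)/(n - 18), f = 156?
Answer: -195/8 ≈ -24.375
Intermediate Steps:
h(n) = (n + 1/n)/(-18 + n)
h(2)*f = ((1 + 2**2)/(2*(-18 + 2)))*156 = ((1/2)*(1 + 4)/(-16))*156 = ((1/2)*(-1/16)*5)*156 = -5/32*156 = -195/8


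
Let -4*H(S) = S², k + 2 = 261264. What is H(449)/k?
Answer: -201601/1045048 ≈ -0.19291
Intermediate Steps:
k = 261262 (k = -2 + 261264 = 261262)
H(S) = -S²/4
H(449)/k = -¼*449²/261262 = -¼*201601*(1/261262) = -201601/4*1/261262 = -201601/1045048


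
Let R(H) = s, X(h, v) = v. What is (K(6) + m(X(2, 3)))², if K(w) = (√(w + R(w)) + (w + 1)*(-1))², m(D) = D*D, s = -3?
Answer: 4309 - 1708*√3 ≈ 1350.7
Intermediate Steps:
R(H) = -3
m(D) = D²
K(w) = (-1 + √(-3 + w) - w)² (K(w) = (√(w - 3) + (w + 1)*(-1))² = (√(-3 + w) + (1 + w)*(-1))² = (√(-3 + w) + (-1 - w))² = (-1 + √(-3 + w) - w)²)
(K(6) + m(X(2, 3)))² = ((1 + 6 - √(-3 + 6))² + 3²)² = ((1 + 6 - √3)² + 9)² = ((7 - √3)² + 9)² = (9 + (7 - √3)²)²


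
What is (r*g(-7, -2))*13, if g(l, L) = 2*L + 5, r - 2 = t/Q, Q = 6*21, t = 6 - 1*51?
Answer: 299/14 ≈ 21.357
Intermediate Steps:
t = -45 (t = 6 - 51 = -45)
Q = 126
r = 23/14 (r = 2 - 45/126 = 2 - 45*1/126 = 2 - 5/14 = 23/14 ≈ 1.6429)
g(l, L) = 5 + 2*L
(r*g(-7, -2))*13 = (23*(5 + 2*(-2))/14)*13 = (23*(5 - 4)/14)*13 = ((23/14)*1)*13 = (23/14)*13 = 299/14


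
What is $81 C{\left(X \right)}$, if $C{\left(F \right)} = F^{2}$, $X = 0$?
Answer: $0$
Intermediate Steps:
$81 C{\left(X \right)} = 81 \cdot 0^{2} = 81 \cdot 0 = 0$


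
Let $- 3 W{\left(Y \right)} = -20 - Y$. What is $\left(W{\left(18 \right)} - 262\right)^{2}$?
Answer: $\frac{559504}{9} \approx 62167.0$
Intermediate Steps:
$W{\left(Y \right)} = \frac{20}{3} + \frac{Y}{3}$ ($W{\left(Y \right)} = - \frac{-20 - Y}{3} = \frac{20}{3} + \frac{Y}{3}$)
$\left(W{\left(18 \right)} - 262\right)^{2} = \left(\left(\frac{20}{3} + \frac{1}{3} \cdot 18\right) - 262\right)^{2} = \left(\left(\frac{20}{3} + 6\right) - 262\right)^{2} = \left(\frac{38}{3} - 262\right)^{2} = \left(- \frac{748}{3}\right)^{2} = \frac{559504}{9}$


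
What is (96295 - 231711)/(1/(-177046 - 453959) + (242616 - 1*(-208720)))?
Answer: -85448173080/284795272679 ≈ -0.30003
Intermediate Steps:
(96295 - 231711)/(1/(-177046 - 453959) + (242616 - 1*(-208720))) = -135416/(1/(-631005) + (242616 + 208720)) = -135416/(-1/631005 + 451336) = -135416/284795272679/631005 = -135416*631005/284795272679 = -85448173080/284795272679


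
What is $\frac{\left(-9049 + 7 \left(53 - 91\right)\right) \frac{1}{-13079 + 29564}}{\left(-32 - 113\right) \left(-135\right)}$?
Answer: $- \frac{23}{796775} \approx -2.8866 \cdot 10^{-5}$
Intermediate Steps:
$\frac{\left(-9049 + 7 \left(53 - 91\right)\right) \frac{1}{-13079 + 29564}}{\left(-32 - 113\right) \left(-135\right)} = \frac{\left(-9049 + 7 \left(-38\right)\right) \frac{1}{16485}}{\left(-145\right) \left(-135\right)} = \frac{\left(-9049 - 266\right) \frac{1}{16485}}{19575} = \left(-9315\right) \frac{1}{16485} \cdot \frac{1}{19575} = \left(- \frac{621}{1099}\right) \frac{1}{19575} = - \frac{23}{796775}$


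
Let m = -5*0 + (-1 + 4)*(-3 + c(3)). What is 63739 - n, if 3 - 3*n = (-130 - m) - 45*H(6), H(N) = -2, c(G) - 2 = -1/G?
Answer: 63726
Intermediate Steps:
c(G) = 2 - 1/G
m = -4 (m = -5*0 + (-1 + 4)*(-3 + (2 - 1/3)) = 0 + 3*(-3 + (2 - 1*1/3)) = 0 + 3*(-3 + (2 - 1/3)) = 0 + 3*(-3 + 5/3) = 0 + 3*(-4/3) = 0 - 4 = -4)
n = 13 (n = 1 - ((-130 - 1*(-4)) - 45*(-2))/3 = 1 - ((-130 + 4) + 90)/3 = 1 - (-126 + 90)/3 = 1 - 1/3*(-36) = 1 + 12 = 13)
63739 - n = 63739 - 1*13 = 63739 - 13 = 63726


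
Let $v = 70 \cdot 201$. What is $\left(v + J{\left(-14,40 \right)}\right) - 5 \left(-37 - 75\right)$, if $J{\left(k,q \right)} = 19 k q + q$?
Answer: $4030$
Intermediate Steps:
$J{\left(k,q \right)} = q + 19 k q$ ($J{\left(k,q \right)} = 19 k q + q = q + 19 k q$)
$v = 14070$
$\left(v + J{\left(-14,40 \right)}\right) - 5 \left(-37 - 75\right) = \left(14070 + 40 \left(1 + 19 \left(-14\right)\right)\right) - 5 \left(-37 - 75\right) = \left(14070 + 40 \left(1 - 266\right)\right) - -560 = \left(14070 + 40 \left(-265\right)\right) + 560 = \left(14070 - 10600\right) + 560 = 3470 + 560 = 4030$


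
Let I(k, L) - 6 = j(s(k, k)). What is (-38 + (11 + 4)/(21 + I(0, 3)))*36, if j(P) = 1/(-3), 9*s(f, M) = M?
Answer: -5391/4 ≈ -1347.8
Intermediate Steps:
s(f, M) = M/9
j(P) = -⅓
I(k, L) = 17/3 (I(k, L) = 6 - ⅓ = 17/3)
(-38 + (11 + 4)/(21 + I(0, 3)))*36 = (-38 + (11 + 4)/(21 + 17/3))*36 = (-38 + 15/(80/3))*36 = (-38 + 15*(3/80))*36 = (-38 + 9/16)*36 = -599/16*36 = -5391/4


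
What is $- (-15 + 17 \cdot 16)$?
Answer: $-257$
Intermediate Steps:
$- (-15 + 17 \cdot 16) = - (-15 + 272) = \left(-1\right) 257 = -257$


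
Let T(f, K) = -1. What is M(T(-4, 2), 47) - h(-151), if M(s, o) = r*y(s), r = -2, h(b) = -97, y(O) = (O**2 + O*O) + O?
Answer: 95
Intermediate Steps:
y(O) = O + 2*O**2 (y(O) = (O**2 + O**2) + O = 2*O**2 + O = O + 2*O**2)
M(s, o) = -2*s*(1 + 2*s)
M(T(-4, 2), 47) - h(-151) = -2*(-1)*(1 + 2*(-1)) - 1*(-97) = -2*(-1)*(1 - 2) + 97 = -2*(-1)*(-1) + 97 = -2 + 97 = 95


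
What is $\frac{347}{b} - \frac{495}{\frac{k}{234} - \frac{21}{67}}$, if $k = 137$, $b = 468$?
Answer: $- \frac{726097105}{399204} \approx -1818.9$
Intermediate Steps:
$\frac{347}{b} - \frac{495}{\frac{k}{234} - \frac{21}{67}} = \frac{347}{468} - \frac{495}{\frac{137}{234} - \frac{21}{67}} = \frac{347}{468} - \frac{495}{\frac{4265}{15678}} = \frac{347}{468} - \frac{1552122}{853} = - \frac{726097105}{399204}$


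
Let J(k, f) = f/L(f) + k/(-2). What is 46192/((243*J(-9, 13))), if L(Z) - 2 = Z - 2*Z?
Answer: 1016224/17739 ≈ 57.288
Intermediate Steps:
L(Z) = 2 - Z (L(Z) = 2 + (Z - 2*Z) = 2 - Z)
J(k, f) = -k/2 + f/(2 - f) (J(k, f) = f/(2 - f) + k/(-2) = f/(2 - f) + k*(-1/2) = f/(2 - f) - k/2 = -k/2 + f/(2 - f))
46192/((243*J(-9, 13))) = 46192/((243*((-1*13 - 1/2*(-9)*(-2 + 13))/(-2 + 13)))) = 46192/((243*((-13 - 1/2*(-9)*11)/11))) = 46192/((243*((-13 + 99/2)/11))) = 46192/((243*((1/11)*(73/2)))) = 46192/((243*(73/22))) = 46192/(17739/22) = 46192*(22/17739) = 1016224/17739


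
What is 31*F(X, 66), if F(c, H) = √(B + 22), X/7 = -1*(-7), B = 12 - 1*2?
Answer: 124*√2 ≈ 175.36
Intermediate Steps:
B = 10 (B = 12 - 2 = 10)
X = 49 (X = 7*(-1*(-7)) = 7*7 = 49)
F(c, H) = 4*√2 (F(c, H) = √(10 + 22) = √32 = 4*√2)
31*F(X, 66) = 31*(4*√2) = 124*√2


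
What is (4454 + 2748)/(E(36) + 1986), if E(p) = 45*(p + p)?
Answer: 277/201 ≈ 1.3781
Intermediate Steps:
E(p) = 90*p (E(p) = 45*(2*p) = 90*p)
(4454 + 2748)/(E(36) + 1986) = (4454 + 2748)/(90*36 + 1986) = 7202/(3240 + 1986) = 7202/5226 = 7202*(1/5226) = 277/201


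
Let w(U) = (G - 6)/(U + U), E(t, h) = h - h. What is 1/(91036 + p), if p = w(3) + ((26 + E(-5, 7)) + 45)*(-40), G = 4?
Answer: 3/264587 ≈ 1.1338e-5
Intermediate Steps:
E(t, h) = 0
w(U) = -1/U (w(U) = (4 - 6)/(U + U) = -2*1/(2*U) = -1/U)
p = -8521/3 (p = -1/3 + ((26 + 0) + 45)*(-40) = -1*⅓ + (26 + 45)*(-40) = -⅓ + 71*(-40) = -⅓ - 2840 = -8521/3 ≈ -2840.3)
1/(91036 + p) = 1/(91036 - 8521/3) = 1/(264587/3) = 3/264587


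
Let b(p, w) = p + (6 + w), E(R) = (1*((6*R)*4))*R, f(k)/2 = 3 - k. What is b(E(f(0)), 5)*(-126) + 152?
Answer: -110098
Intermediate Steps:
f(k) = 6 - 2*k (f(k) = 2*(3 - k) = 6 - 2*k)
E(R) = 24*R**2 (E(R) = (1*(24*R))*R = (24*R)*R = 24*R**2)
b(p, w) = 6 + p + w
b(E(f(0)), 5)*(-126) + 152 = (6 + 24*(6 - 2*0)**2 + 5)*(-126) + 152 = (6 + 24*(6 + 0)**2 + 5)*(-126) + 152 = (6 + 24*6**2 + 5)*(-126) + 152 = (6 + 24*36 + 5)*(-126) + 152 = (6 + 864 + 5)*(-126) + 152 = 875*(-126) + 152 = -110250 + 152 = -110098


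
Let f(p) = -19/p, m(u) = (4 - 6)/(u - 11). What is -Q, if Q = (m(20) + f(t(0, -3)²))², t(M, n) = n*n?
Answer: -1369/6561 ≈ -0.20866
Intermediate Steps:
t(M, n) = n²
m(u) = -2/(-11 + u)
Q = 1369/6561 (Q = (-2/(-11 + 20) - 19/(((-3)²)²))² = (-2/9 - 19/(9²))² = (-2*⅑ - 19/81)² = (-2/9 - 19*1/81)² = (-2/9 - 19/81)² = (-37/81)² = 1369/6561 ≈ 0.20866)
-Q = -1*1369/6561 = -1369/6561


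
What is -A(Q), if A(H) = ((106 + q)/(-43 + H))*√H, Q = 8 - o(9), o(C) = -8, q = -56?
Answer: 200/27 ≈ 7.4074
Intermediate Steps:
Q = 16 (Q = 8 - 1*(-8) = 8 + 8 = 16)
A(H) = 50*√H/(-43 + H) (A(H) = ((106 - 56)/(-43 + H))*√H = (50/(-43 + H))*√H = 50*√H/(-43 + H))
-A(Q) = -50*√16/(-43 + 16) = -50*4/(-27) = -50*4*(-1)/27 = -1*(-200/27) = 200/27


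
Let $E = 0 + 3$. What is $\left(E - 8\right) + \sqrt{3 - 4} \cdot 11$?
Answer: $-5 + 11 i \approx -5.0 + 11.0 i$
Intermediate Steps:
$E = 3$
$\left(E - 8\right) + \sqrt{3 - 4} \cdot 11 = \left(3 - 8\right) + \sqrt{3 - 4} \cdot 11 = \left(3 - 8\right) + \sqrt{-1} \cdot 11 = -5 + i 11 = -5 + 11 i$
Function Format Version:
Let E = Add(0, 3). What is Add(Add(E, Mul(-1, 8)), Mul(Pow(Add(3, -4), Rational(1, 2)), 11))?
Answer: Add(-5, Mul(11, I)) ≈ Add(-5.0000, Mul(11.000, I))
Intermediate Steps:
E = 3
Add(Add(E, Mul(-1, 8)), Mul(Pow(Add(3, -4), Rational(1, 2)), 11)) = Add(Add(3, Mul(-1, 8)), Mul(Pow(Add(3, -4), Rational(1, 2)), 11)) = Add(Add(3, -8), Mul(Pow(-1, Rational(1, 2)), 11)) = Add(-5, Mul(I, 11)) = Add(-5, Mul(11, I))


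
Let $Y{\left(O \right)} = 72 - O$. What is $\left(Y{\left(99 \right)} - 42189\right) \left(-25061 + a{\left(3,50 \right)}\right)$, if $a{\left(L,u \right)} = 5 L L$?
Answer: $1056075456$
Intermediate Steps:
$a{\left(L,u \right)} = 5 L^{2}$
$\left(Y{\left(99 \right)} - 42189\right) \left(-25061 + a{\left(3,50 \right)}\right) = \left(\left(72 - 99\right) - 42189\right) \left(-25061 + 5 \cdot 3^{2}\right) = \left(\left(72 - 99\right) - 42189\right) \left(-25061 + 5 \cdot 9\right) = \left(-27 - 42189\right) \left(-25061 + 45\right) = \left(-42216\right) \left(-25016\right) = 1056075456$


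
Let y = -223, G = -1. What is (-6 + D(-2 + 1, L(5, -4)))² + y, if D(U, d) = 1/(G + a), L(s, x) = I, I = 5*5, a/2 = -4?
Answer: -15038/81 ≈ -185.65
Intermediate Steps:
a = -8 (a = 2*(-4) = -8)
I = 25
L(s, x) = 25
D(U, d) = -⅑ (D(U, d) = 1/(-1 - 8) = 1/(-9) = -⅑)
(-6 + D(-2 + 1, L(5, -4)))² + y = (-6 - ⅑)² - 223 = (-55/9)² - 223 = 3025/81 - 223 = -15038/81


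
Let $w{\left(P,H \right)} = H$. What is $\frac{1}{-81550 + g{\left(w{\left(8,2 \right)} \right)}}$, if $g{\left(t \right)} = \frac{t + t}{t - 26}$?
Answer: $- \frac{6}{489301} \approx -1.2262 \cdot 10^{-5}$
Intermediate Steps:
$g{\left(t \right)} = \frac{2 t}{-26 + t}$
$\frac{1}{-81550 + g{\left(w{\left(8,2 \right)} \right)}} = \frac{1}{-81550 + 2 \cdot 2 \frac{1}{-26 + 2}} = \frac{1}{-81550 + 2 \cdot 2 \frac{1}{-24}} = \frac{1}{-81550 + 2 \cdot 2 \left(- \frac{1}{24}\right)} = \frac{1}{-81550 - \frac{1}{6}} = \frac{1}{- \frac{489301}{6}} = - \frac{6}{489301}$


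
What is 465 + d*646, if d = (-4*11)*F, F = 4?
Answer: -113231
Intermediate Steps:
d = -176 (d = -4*11*4 = -44*4 = -176)
465 + d*646 = 465 - 176*646 = 465 - 113696 = -113231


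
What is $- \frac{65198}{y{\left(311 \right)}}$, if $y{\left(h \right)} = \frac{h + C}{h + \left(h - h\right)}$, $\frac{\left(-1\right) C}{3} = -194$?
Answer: $- \frac{20276578}{893} \approx -22706.0$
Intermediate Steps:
$C = 582$ ($C = \left(-3\right) \left(-194\right) = 582$)
$y{\left(h \right)} = \frac{582 + h}{h}$ ($y{\left(h \right)} = \frac{h + 582}{h + \left(h - h\right)} = \frac{582 + h}{h + 0} = \frac{582 + h}{h}$)
$- \frac{65198}{y{\left(311 \right)}} = - \frac{65198}{\frac{1}{311} \left(582 + 311\right)} = - \frac{65198}{\frac{1}{311} \cdot 893} = - \frac{65198}{\frac{893}{311}} = \left(-65198\right) \frac{311}{893} = - \frac{20276578}{893}$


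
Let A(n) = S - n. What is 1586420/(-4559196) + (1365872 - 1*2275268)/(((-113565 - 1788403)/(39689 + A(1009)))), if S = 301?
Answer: 10101042257590171/541965306108 ≈ 18638.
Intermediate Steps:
A(n) = 301 - n
1586420/(-4559196) + (1365872 - 1*2275268)/(((-113565 - 1788403)/(39689 + A(1009)))) = 1586420/(-4559196) + (1365872 - 1*2275268)/(((-113565 - 1788403)/(39689 + (301 - 1*1009)))) = 1586420*(-1/4559196) + (1365872 - 2275268)/((-1901968/(39689 + (301 - 1009)))) = -396605/1139799 - 909396/((-1901968/(39689 - 708))) = -396605/1139799 - 909396/((-1901968/38981)) = -396605/1139799 - 909396/((-1901968*1/38981)) = -396605/1139799 - 909396/(-1901968/38981) = -396605/1139799 - 909396*(-38981/1901968) = -396605/1139799 + 8862291369/475492 = 10101042257590171/541965306108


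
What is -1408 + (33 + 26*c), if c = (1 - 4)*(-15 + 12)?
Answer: -1141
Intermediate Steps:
c = 9 (c = -3*(-3) = 9)
-1408 + (33 + 26*c) = -1408 + (33 + 26*9) = -1408 + (33 + 234) = -1408 + 267 = -1141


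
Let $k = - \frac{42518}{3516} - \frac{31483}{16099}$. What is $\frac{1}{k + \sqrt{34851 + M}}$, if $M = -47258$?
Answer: $- \frac{11252771757031710}{10096158632448681973} - \frac{801005581369764 i \sqrt{12407}}{10096158632448681973} \approx -0.0011146 - 0.0088372 i$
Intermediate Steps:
$k = - \frac{397595755}{28302042}$ ($k = \left(-42518\right) \frac{1}{3516} - \frac{31483}{16099} = - \frac{21259}{1758} - \frac{31483}{16099} = - \frac{397595755}{28302042} \approx -14.048$)
$\frac{1}{k + \sqrt{34851 + M}} = \frac{1}{- \frac{397595755}{28302042} + \sqrt{34851 - 47258}} = \frac{1}{- \frac{397595755}{28302042} + \sqrt{-12407}} = \frac{1}{- \frac{397595755}{28302042} + i \sqrt{12407}}$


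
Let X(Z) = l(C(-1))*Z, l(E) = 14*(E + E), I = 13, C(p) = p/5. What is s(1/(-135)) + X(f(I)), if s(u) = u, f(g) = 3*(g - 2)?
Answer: -24949/135 ≈ -184.81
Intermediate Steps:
C(p) = p/5 (C(p) = p*(⅕) = p/5)
f(g) = -6 + 3*g (f(g) = 3*(-2 + g) = -6 + 3*g)
l(E) = 28*E (l(E) = 14*(2*E) = 28*E)
X(Z) = -28*Z/5 (X(Z) = (28*((⅕)*(-1)))*Z = (28*(-⅕))*Z = -28*Z/5)
s(1/(-135)) + X(f(I)) = 1/(-135) - 28*(-6 + 3*13)/5 = -1/135 - 28*(-6 + 39)/5 = -1/135 - 28/5*33 = -1/135 - 924/5 = -24949/135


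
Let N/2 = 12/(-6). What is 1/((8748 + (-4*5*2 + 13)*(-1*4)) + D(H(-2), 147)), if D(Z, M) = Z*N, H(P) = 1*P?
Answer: 1/8864 ≈ 0.00011282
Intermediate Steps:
N = -4 (N = 2*(12/(-6)) = 2*(12*(-⅙)) = 2*(-2) = -4)
H(P) = P
D(Z, M) = -4*Z (D(Z, M) = Z*(-4) = -4*Z)
1/((8748 + (-4*5*2 + 13)*(-1*4)) + D(H(-2), 147)) = 1/((8748 + (-4*5*2 + 13)*(-1*4)) - 4*(-2)) = 1/((8748 + (-20*2 + 13)*(-4)) + 8) = 1/((8748 + (-40 + 13)*(-4)) + 8) = 1/((8748 - 27*(-4)) + 8) = 1/((8748 + 108) + 8) = 1/(8856 + 8) = 1/8864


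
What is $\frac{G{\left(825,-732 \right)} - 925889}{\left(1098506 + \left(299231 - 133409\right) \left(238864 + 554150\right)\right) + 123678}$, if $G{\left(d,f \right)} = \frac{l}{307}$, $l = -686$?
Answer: $- \frac{284248609}{40370619635444} \approx -7.041 \cdot 10^{-6}$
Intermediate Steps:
$G{\left(d,f \right)} = - \frac{686}{307}$
$\frac{G{\left(825,-732 \right)} - 925889}{\left(1098506 + \left(299231 - 133409\right) \left(238864 + 554150\right)\right) + 123678} = \frac{- \frac{686}{307} - 925889}{\left(1098506 + \left(299231 - 133409\right) \left(238864 + 554150\right)\right) + 123678} = - \frac{284248609}{307 \left(\left(1098506 + 165822 \cdot 793014\right) + 123678\right)} = - \frac{284248609}{307 \left(\left(1098506 + 131499167508\right) + 123678\right)} = - \frac{284248609}{307 \left(131500266014 + 123678\right)} = - \frac{284248609}{307 \cdot 131500389692} = \left(- \frac{284248609}{307}\right) \frac{1}{131500389692} = - \frac{284248609}{40370619635444}$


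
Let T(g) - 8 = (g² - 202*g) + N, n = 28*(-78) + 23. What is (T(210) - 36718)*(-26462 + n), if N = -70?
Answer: 1004667300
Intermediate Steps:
n = -2161 (n = -2184 + 23 = -2161)
T(g) = -62 + g² - 202*g (T(g) = 8 + ((g² - 202*g) - 70) = 8 + (-70 + g² - 202*g) = -62 + g² - 202*g)
(T(210) - 36718)*(-26462 + n) = ((-62 + 210² - 202*210) - 36718)*(-26462 - 2161) = ((-62 + 44100 - 42420) - 36718)*(-28623) = (1618 - 36718)*(-28623) = -35100*(-28623) = 1004667300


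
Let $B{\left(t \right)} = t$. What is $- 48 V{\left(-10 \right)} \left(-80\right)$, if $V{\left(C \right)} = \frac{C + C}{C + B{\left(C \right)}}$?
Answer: $3840$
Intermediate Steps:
$V{\left(C \right)} = 1$ ($V{\left(C \right)} = \frac{C + C}{C + C} = \frac{2 C}{2 C} = 2 C \frac{1}{2 C} = 1$)
$- 48 V{\left(-10 \right)} \left(-80\right) = \left(-48\right) 1 \left(-80\right) = \left(-48\right) \left(-80\right) = 3840$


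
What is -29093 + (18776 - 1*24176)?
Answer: -34493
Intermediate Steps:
-29093 + (18776 - 1*24176) = -29093 + (18776 - 24176) = -29093 - 5400 = -34493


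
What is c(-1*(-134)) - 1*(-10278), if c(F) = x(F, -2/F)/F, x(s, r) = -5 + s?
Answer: 1377381/134 ≈ 10279.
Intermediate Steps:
c(F) = (-5 + F)/F
c(-1*(-134)) - 1*(-10278) = (-5 - 1*(-134))/((-1*(-134))) - 1*(-10278) = (-5 + 134)/134 + 10278 = (1/134)*129 + 10278 = 129/134 + 10278 = 1377381/134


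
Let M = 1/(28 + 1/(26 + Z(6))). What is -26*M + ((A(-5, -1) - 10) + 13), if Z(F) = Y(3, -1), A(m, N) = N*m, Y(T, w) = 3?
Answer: 5750/813 ≈ 7.0726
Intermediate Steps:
Z(F) = 3
M = 29/813 (M = 1/(28 + 1/(26 + 3)) = 1/(28 + 1/29) = 1/(813/29) = 29/813 ≈ 0.035670)
-26*M + ((A(-5, -1) - 10) + 13) = -26*29/813 + ((-1*(-5) - 10) + 13) = -754/813 + ((5 - 10) + 13) = -754/813 + (-5 + 13) = -754/813 + 8 = 5750/813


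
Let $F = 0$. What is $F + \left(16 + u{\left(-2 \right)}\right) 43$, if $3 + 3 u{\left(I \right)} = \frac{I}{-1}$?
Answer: $\frac{2021}{3} \approx 673.67$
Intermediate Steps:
$u{\left(I \right)} = -1 - \frac{I}{3}$ ($u{\left(I \right)} = -1 + \frac{I \frac{1}{-1}}{3} = -1 + \frac{I \left(-1\right)}{3} = -1 + \frac{\left(-1\right) I}{3} = -1 - \frac{I}{3}$)
$F + \left(16 + u{\left(-2 \right)}\right) 43 = 0 + \left(16 - \frac{1}{3}\right) 43 = 0 + \frac{47}{3} \cdot 43 = 0 + \frac{2021}{3} = \frac{2021}{3}$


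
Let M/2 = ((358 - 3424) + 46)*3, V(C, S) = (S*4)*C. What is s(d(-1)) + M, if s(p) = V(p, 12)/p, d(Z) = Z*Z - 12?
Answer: -18072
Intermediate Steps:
d(Z) = -12 + Z**2 (d(Z) = Z**2 - 12 = -12 + Z**2)
V(C, S) = 4*C*S (V(C, S) = (4*S)*C = 4*C*S)
s(p) = 48 (s(p) = (4*p*12)/p = (48*p)/p = 48)
M = -18120 (M = 2*(((358 - 3424) + 46)*3) = 2*((-3066 + 46)*3) = 2*(-3020*3) = 2*(-9060) = -18120)
s(d(-1)) + M = 48 - 18120 = -18072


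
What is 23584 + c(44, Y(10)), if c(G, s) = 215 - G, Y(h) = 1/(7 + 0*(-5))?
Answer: 23755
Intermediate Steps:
Y(h) = 1/7 (Y(h) = 1/(7 + 0) = 1/7)
23584 + c(44, Y(10)) = 23584 + (215 - 1*44) = 23584 + (215 - 44) = 23584 + 171 = 23755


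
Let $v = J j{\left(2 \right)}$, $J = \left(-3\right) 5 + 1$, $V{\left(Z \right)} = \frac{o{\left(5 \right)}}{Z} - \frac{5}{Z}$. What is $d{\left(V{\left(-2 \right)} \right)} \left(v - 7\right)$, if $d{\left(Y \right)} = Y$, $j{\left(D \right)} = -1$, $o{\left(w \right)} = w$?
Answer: $0$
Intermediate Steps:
$V{\left(Z \right)} = 0$ ($V{\left(Z \right)} = \frac{5}{Z} - \frac{5}{Z} = 0$)
$J = -14$ ($J = -15 + 1 = -14$)
$v = 14$ ($v = \left(-14\right) \left(-1\right) = 14$)
$d{\left(V{\left(-2 \right)} \right)} \left(v - 7\right) = 0 \left(14 - 7\right) = 0 \cdot 7 = 0$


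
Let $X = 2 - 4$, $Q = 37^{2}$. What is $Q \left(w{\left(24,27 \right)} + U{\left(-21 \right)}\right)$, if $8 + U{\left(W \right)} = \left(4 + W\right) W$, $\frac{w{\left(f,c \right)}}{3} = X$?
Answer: $469567$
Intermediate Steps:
$Q = 1369$
$X = -2$ ($X = 2 - 4 = -2$)
$w{\left(f,c \right)} = -6$ ($w{\left(f,c \right)} = 3 \left(-2\right) = -6$)
$U{\left(W \right)} = -8 + W \left(4 + W\right)$ ($U{\left(W \right)} = -8 + \left(4 + W\right) W = -8 + W \left(4 + W\right)$)
$Q \left(w{\left(24,27 \right)} + U{\left(-21 \right)}\right) = 1369 \left(-6 + \left(-8 + \left(-21\right)^{2} + 4 \left(-21\right)\right)\right) = 1369 \left(-6 - -349\right) = 1369 \left(-6 + 349\right) = 1369 \cdot 343 = 469567$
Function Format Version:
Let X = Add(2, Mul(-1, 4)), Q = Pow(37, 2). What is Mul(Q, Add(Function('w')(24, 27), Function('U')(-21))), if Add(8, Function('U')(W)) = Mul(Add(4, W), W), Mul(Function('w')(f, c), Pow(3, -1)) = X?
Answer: 469567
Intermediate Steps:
Q = 1369
X = -2 (X = Add(2, -4) = -2)
Function('w')(f, c) = -6 (Function('w')(f, c) = Mul(3, -2) = -6)
Function('U')(W) = Add(-8, Mul(W, Add(4, W))) (Function('U')(W) = Add(-8, Mul(Add(4, W), W)) = Add(-8, Mul(W, Add(4, W))))
Mul(Q, Add(Function('w')(24, 27), Function('U')(-21))) = Mul(1369, Add(-6, Add(-8, Pow(-21, 2), Mul(4, -21)))) = Mul(1369, Add(-6, Add(-8, 441, -84))) = Mul(1369, Add(-6, 349)) = Mul(1369, 343) = 469567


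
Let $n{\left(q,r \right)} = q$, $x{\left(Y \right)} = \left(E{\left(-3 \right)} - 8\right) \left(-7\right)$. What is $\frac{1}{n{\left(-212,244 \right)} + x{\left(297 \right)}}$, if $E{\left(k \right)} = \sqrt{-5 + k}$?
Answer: $\frac{i}{2 \left(- 78 i + 7 \sqrt{2}\right)} \approx -0.0063086 + 0.00080067 i$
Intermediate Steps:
$x{\left(Y \right)} = 56 - 14 i \sqrt{2}$ ($x{\left(Y \right)} = \left(\sqrt{-5 - 3} - 8\right) \left(-7\right) = \left(\sqrt{-8} - 8\right) \left(-7\right) = \left(2 i \sqrt{2} - 8\right) \left(-7\right) = \left(-8 + 2 i \sqrt{2}\right) \left(-7\right) = 56 - 14 i \sqrt{2}$)
$\frac{1}{n{\left(-212,244 \right)} + x{\left(297 \right)}} = \frac{1}{-212 + \left(56 - 14 i \sqrt{2}\right)} = \frac{1}{-156 - 14 i \sqrt{2}}$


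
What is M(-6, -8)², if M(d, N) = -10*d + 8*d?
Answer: 144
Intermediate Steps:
M(d, N) = -2*d
M(-6, -8)² = (-2*(-6))² = 12² = 144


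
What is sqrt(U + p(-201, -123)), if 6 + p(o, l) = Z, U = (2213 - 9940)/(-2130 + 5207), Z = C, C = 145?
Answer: 6*sqrt(35896282)/3077 ≈ 11.683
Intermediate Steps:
Z = 145
U = -7727/3077 ≈ -2.5112
p(o, l) = 139 (p(o, l) = -6 + 145 = 139)
sqrt(U + p(-201, -123)) = sqrt(-7727/3077 + 139) = sqrt(419976/3077) = 6*sqrt(35896282)/3077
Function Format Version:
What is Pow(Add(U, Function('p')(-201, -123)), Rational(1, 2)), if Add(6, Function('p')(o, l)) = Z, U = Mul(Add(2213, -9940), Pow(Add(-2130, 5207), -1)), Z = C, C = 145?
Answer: Mul(Rational(6, 3077), Pow(35896282, Rational(1, 2))) ≈ 11.683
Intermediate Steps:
Z = 145
U = Rational(-7727, 3077) (U = Mul(-7727, Pow(3077, -1)) = Mul(-7727, Rational(1, 3077)) = Rational(-7727, 3077) ≈ -2.5112)
Function('p')(o, l) = 139 (Function('p')(o, l) = Add(-6, 145) = 139)
Pow(Add(U, Function('p')(-201, -123)), Rational(1, 2)) = Pow(Add(Rational(-7727, 3077), 139), Rational(1, 2)) = Pow(Rational(419976, 3077), Rational(1, 2)) = Mul(Rational(6, 3077), Pow(35896282, Rational(1, 2)))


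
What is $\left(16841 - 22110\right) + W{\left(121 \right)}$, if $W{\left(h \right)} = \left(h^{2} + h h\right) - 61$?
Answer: $23952$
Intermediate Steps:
$W{\left(h \right)} = -61 + 2 h^{2}$ ($W{\left(h \right)} = \left(h^{2} + h^{2}\right) - 61 = 2 h^{2} - 61 = -61 + 2 h^{2}$)
$\left(16841 - 22110\right) + W{\left(121 \right)} = \left(16841 - 22110\right) - \left(61 - 2 \cdot 121^{2}\right) = -5269 + \left(-61 + 2 \cdot 14641\right) = -5269 + \left(-61 + 29282\right) = -5269 + 29221 = 23952$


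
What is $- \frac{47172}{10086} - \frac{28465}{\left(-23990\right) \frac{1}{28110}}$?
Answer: $\frac{134486547377}{4032719} \approx 33349.0$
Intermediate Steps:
$- \frac{47172}{10086} - \frac{28465}{\left(-23990\right) \frac{1}{28110}} = \left(-47172\right) \frac{1}{10086} - \frac{28465}{\left(-23990\right) \frac{1}{28110}} = - \frac{7862}{1681} - \frac{28465}{- \frac{2399}{2811}} = - \frac{7862}{1681} - - \frac{80015115}{2399} = - \frac{7862}{1681} + \frac{80015115}{2399} = \frac{134486547377}{4032719}$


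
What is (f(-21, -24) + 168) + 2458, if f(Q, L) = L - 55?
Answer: 2547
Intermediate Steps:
f(Q, L) = -55 + L
(f(-21, -24) + 168) + 2458 = ((-55 - 24) + 168) + 2458 = (-79 + 168) + 2458 = 89 + 2458 = 2547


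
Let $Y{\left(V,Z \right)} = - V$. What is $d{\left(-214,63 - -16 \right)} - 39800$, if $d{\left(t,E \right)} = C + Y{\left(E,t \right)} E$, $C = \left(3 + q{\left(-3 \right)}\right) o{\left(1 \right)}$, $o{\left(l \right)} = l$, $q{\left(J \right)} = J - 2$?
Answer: $-46043$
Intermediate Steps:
$q{\left(J \right)} = -2 + J$ ($q{\left(J \right)} = J - 2 = -2 + J$)
$C = -2$ ($C = \left(3 - 5\right) 1 = \left(-2\right) 1 = -2$)
$d{\left(t,E \right)} = -2 - E^{2}$ ($d{\left(t,E \right)} = -2 + - E E = -2 - E^{2}$)
$d{\left(-214,63 - -16 \right)} - 39800 = \left(-2 - \left(63 - -16\right)^{2}\right) - 39800 = \left(-2 - \left(63 + 16\right)^{2}\right) - 39800 = \left(-2 - 79^{2}\right) - 39800 = \left(-2 - 6241\right) - 39800 = -6243 - 39800 = -46043$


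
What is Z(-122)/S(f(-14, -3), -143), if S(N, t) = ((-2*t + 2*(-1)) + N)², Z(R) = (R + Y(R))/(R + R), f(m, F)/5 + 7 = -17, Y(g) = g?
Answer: 1/26896 ≈ 3.7180e-5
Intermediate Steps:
f(m, F) = -120 (f(m, F) = -35 + 5*(-17) = -35 - 85 = -120)
Z(R) = 1 (Z(R) = (R + R)/(R + R) = (2*R)/((2*R)) = (2*R)*(1/(2*R)) = 1)
S(N, t) = (-2 + N - 2*t)² (S(N, t) = ((-2*t - 2) + N)² = ((-2 - 2*t) + N)² = (-2 + N - 2*t)²)
Z(-122)/S(f(-14, -3), -143) = 1/(2 - 1*(-120) + 2*(-143))² = 1/(2 + 120 - 286)² = 1/(-164)² = 1/26896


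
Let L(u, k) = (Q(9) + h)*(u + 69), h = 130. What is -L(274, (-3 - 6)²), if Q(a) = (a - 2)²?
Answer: -61397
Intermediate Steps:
Q(a) = (-2 + a)²
L(u, k) = 12351 + 179*u (L(u, k) = ((-2 + 9)² + 130)*(u + 69) = (7² + 130)*(69 + u) = (49 + 130)*(69 + u) = 179*(69 + u) = 12351 + 179*u)
-L(274, (-3 - 6)²) = -(12351 + 179*274) = -(12351 + 49046) = -1*61397 = -61397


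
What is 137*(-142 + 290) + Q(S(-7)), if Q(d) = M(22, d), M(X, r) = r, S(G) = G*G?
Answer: 20325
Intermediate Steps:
S(G) = G²
Q(d) = d
137*(-142 + 290) + Q(S(-7)) = 137*(-142 + 290) + (-7)² = 137*148 + 49 = 20276 + 49 = 20325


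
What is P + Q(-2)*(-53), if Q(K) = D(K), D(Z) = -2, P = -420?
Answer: -314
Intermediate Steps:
Q(K) = -2
P + Q(-2)*(-53) = -420 - 2*(-53) = -420 + 106 = -314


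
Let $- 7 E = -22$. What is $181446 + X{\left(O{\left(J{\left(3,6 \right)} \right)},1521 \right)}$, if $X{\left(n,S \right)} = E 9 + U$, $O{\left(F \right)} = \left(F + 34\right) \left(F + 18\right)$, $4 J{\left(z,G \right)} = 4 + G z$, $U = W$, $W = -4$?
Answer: $\frac{1270292}{7} \approx 1.8147 \cdot 10^{5}$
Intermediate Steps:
$E = \frac{22}{7}$ ($E = \left(- \frac{1}{7}\right) \left(-22\right) = \frac{22}{7} \approx 3.1429$)
$U = -4$
$J{\left(z,G \right)} = 1 + \frac{G z}{4}$ ($J{\left(z,G \right)} = \frac{4 + G z}{4} = 1 + \frac{G z}{4}$)
$O{\left(F \right)} = \left(18 + F\right) \left(34 + F\right)$ ($O{\left(F \right)} = \left(34 + F\right) \left(18 + F\right) = \left(18 + F\right) \left(34 + F\right)$)
$X{\left(n,S \right)} = \frac{170}{7}$ ($X{\left(n,S \right)} = \frac{22}{7} \cdot 9 - 4 = \frac{198}{7} - 4 = \frac{170}{7}$)
$181446 + X{\left(O{\left(J{\left(3,6 \right)} \right)},1521 \right)} = 181446 + \frac{170}{7} = \frac{1270292}{7}$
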